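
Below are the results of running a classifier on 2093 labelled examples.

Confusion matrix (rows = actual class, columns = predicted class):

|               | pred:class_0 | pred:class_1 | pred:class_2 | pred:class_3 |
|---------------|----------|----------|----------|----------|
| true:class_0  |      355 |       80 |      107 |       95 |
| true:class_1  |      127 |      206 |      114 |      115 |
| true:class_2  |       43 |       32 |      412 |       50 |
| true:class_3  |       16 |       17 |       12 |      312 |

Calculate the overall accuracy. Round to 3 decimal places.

0.614

Accuracy = trace / total = (355+206+412+312=1285) / 2093 = 1285/2093 = 0.614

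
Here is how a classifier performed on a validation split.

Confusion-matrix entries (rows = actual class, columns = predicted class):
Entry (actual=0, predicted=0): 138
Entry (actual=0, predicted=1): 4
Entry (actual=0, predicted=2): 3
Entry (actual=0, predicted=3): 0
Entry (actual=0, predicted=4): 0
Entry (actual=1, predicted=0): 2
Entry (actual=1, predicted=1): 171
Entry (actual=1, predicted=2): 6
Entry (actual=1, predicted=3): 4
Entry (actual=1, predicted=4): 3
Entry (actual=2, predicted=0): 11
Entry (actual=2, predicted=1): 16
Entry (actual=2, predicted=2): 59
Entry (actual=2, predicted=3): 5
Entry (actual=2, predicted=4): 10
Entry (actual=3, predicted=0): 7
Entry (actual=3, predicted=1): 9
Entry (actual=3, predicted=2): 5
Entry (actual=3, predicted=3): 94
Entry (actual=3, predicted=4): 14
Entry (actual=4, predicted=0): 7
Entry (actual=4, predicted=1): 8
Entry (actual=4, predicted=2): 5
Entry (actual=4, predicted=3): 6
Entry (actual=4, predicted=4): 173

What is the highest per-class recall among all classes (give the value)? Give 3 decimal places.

0.952

Per-class recall (TP/(TP+FN)):
  0: TP=138, FN=4+3+0+0=7 → 138/145 = 0.9517
  1: TP=171, FN=2+6+4+3=15 → 171/186 = 0.9194
  2: TP=59, FN=11+16+5+10=42 → 59/101 = 0.5842
  3: TP=94, FN=7+9+5+14=35 → 94/129 = 0.7287
  4: TP=173, FN=7+8+5+6=26 → 173/199 = 0.8693
Highest is class '0' with recall = 0.952.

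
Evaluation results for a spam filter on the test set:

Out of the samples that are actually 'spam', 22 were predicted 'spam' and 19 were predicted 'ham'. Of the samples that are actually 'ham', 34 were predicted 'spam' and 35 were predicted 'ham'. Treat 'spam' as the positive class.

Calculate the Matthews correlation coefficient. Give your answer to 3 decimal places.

0.042

MCC = (TP·TN − FP·FN) / √((TP+FP)(TP+FN)(TN+FP)(TN+FN))
Numerator = 22·35 − 34·19 = 124
Denominator = √(56·41·69·54) = √8554896 = 2924.8754
MCC = 124 / 2924.8754 = 0.042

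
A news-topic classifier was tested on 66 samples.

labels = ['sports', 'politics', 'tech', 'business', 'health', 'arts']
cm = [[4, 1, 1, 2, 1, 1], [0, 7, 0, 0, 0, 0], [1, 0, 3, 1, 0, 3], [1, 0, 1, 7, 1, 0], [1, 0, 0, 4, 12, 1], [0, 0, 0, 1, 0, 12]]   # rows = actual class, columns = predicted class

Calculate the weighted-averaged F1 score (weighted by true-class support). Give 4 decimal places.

Per-class F1 score (2·TP/(2·TP+FP+FN)):
  sports: TP=4, FP=0+1+1+1+0=3, FN=1+1+2+1+1=6 → 8/17 = 0.47059
  politics: TP=7, FP=1+0+0+0+0=1, FN=0+0+0+0+0=0 → 14/15 = 0.93333
  tech: TP=3, FP=1+0+1+0+0=2, FN=1+0+1+0+3=5 → 6/13 = 0.46154
  business: TP=7, FP=2+0+1+4+1=8, FN=1+0+1+1+0=3 → 14/25 = 0.56000
  health: TP=12, FP=1+0+0+1+0=2, FN=1+0+0+4+1=6 → 24/32 = 0.75000
  arts: TP=12, FP=1+0+3+0+1=5, FN=0+0+0+1+0=1 → 24/30 = 0.80000
Weighted-F1 score = Σ (supportᵢ/N)·F1 scoreᵢ with N=66: (10/66)·0.47059 + (7/66)·0.93333 + (8/66)·0.46154 + (10/66)·0.56000 + (18/66)·0.75000 + (13/66)·0.80000 = 0.6732

0.6732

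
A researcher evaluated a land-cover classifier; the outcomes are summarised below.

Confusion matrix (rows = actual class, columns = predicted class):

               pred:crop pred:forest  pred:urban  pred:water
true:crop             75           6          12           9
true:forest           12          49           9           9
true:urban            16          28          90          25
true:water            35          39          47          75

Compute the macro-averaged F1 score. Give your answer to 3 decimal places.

Per-class F1 score (2·TP/(2·TP+FP+FN)):
  crop: TP=75, FP=12+16+35=63, FN=6+12+9=27 → 150/240 = 0.6250
  forest: TP=49, FP=6+28+39=73, FN=12+9+9=30 → 98/201 = 0.4876
  urban: TP=90, FP=12+9+47=68, FN=16+28+25=69 → 180/317 = 0.5678
  water: TP=75, FP=9+9+25=43, FN=35+39+47=121 → 150/314 = 0.4777
Macro-F1 score = mean = (0.6250 + 0.4876 + 0.5678 + 0.4777) / 4 = 0.540

0.540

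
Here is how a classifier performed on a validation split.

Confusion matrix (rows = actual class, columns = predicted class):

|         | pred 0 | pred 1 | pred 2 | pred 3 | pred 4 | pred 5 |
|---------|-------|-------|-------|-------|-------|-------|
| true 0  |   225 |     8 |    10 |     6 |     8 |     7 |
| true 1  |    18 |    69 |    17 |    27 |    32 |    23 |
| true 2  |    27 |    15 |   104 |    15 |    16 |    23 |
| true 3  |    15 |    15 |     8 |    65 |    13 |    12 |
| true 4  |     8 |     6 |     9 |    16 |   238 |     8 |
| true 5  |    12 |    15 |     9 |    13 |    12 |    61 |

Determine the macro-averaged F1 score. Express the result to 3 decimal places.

Per-class F1 score (2·TP/(2·TP+FP+FN)):
  0: TP=225, FP=18+27+15+8+12=80, FN=8+10+6+8+7=39 → 450/569 = 0.7909
  1: TP=69, FP=8+15+15+6+15=59, FN=18+17+27+32+23=117 → 138/314 = 0.4395
  2: TP=104, FP=10+17+8+9+9=53, FN=27+15+15+16+23=96 → 208/357 = 0.5826
  3: TP=65, FP=6+27+15+16+13=77, FN=15+15+8+13+12=63 → 130/270 = 0.4815
  4: TP=238, FP=8+32+16+13+12=81, FN=8+6+9+16+8=47 → 476/604 = 0.7881
  5: TP=61, FP=7+23+23+12+8=73, FN=12+15+9+13+12=61 → 122/256 = 0.4766
Macro-F1 score = mean = (0.7909 + 0.4395 + 0.5826 + 0.4815 + 0.7881 + 0.4766) / 6 = 0.593

0.593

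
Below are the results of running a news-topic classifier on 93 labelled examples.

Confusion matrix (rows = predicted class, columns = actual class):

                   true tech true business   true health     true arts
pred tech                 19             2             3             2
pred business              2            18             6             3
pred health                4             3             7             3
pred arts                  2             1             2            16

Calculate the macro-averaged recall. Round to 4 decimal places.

0.6273

Per-class recall (TP/(TP+FN)):
  tech: TP=19, FN=2+4+2=8 → 19/27 = 0.70370
  business: TP=18, FN=2+3+1=6 → 18/24 = 0.75000
  health: TP=7, FN=3+6+2=11 → 7/18 = 0.38889
  arts: TP=16, FN=2+3+3=8 → 16/24 = 0.66667
Macro-recall = mean = (0.70370 + 0.75000 + 0.38889 + 0.66667) / 4 = 0.6273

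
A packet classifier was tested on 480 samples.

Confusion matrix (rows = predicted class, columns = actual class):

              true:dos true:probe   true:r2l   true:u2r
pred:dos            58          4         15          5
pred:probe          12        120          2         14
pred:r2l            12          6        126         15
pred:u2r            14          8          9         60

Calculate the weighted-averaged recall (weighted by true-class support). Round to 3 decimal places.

0.758

Per-class recall (TP/(TP+FN)):
  dos: TP=58, FN=12+12+14=38 → 58/96 = 0.6042
  probe: TP=120, FN=4+6+8=18 → 120/138 = 0.8696
  r2l: TP=126, FN=15+2+9=26 → 126/152 = 0.8289
  u2r: TP=60, FN=5+14+15=34 → 60/94 = 0.6383
Weighted-recall = Σ (supportᵢ/N)·recallᵢ with N=480: (96/480)·0.6042 + (138/480)·0.8696 + (152/480)·0.8289 + (94/480)·0.6383 = 0.758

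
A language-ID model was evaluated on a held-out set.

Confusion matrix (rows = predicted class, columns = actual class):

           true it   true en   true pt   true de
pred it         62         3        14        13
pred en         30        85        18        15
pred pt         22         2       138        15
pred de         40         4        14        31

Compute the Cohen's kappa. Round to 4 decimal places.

0.4908

Observed agreement pₒ = trace/N = 316/506 = 0.62451
Expected agreement pₑ = Σ (rowᵢ·colᵢ)/N² = (154·92 + 94·148 + 184·177 + 74·89)/506² = 0.26260
κ = (pₒ − pₑ)/(1 − pₑ) = (0.62451 − 0.26260)/(1 − 0.26260) = 0.4908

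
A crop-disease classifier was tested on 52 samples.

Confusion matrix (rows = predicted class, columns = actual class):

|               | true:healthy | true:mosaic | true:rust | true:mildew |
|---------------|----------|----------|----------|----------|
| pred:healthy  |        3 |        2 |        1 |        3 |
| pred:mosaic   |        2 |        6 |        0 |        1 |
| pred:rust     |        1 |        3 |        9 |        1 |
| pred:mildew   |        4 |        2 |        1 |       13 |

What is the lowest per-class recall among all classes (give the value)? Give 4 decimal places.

Per-class recall (TP/(TP+FN)):
  healthy: TP=3, FN=2+1+4=7 → 3/10 = 0.30000
  mosaic: TP=6, FN=2+3+2=7 → 6/13 = 0.46154
  rust: TP=9, FN=1+0+1=2 → 9/11 = 0.81818
  mildew: TP=13, FN=3+1+1=5 → 13/18 = 0.72222
Lowest is class 'healthy' with recall = 0.3000.

0.3000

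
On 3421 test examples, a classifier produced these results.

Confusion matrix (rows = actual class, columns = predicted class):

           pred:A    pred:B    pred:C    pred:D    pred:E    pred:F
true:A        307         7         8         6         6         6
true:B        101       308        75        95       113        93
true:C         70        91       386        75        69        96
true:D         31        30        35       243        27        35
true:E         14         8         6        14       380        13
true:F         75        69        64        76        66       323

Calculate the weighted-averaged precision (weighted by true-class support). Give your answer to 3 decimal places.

0.585

Per-class precision (TP/(TP+FP)):
  A: TP=307, FP=101+70+31+14+75=291 → 307/598 = 0.5134
  B: TP=308, FP=7+91+30+8+69=205 → 308/513 = 0.6004
  C: TP=386, FP=8+75+35+6+64=188 → 386/574 = 0.6725
  D: TP=243, FP=6+95+75+14+76=266 → 243/509 = 0.4774
  E: TP=380, FP=6+113+69+27+66=281 → 380/661 = 0.5749
  F: TP=323, FP=6+93+96+35+13=243 → 323/566 = 0.5707
Weighted-precision = Σ (supportᵢ/N)·precisionᵢ with N=3421: (340/3421)·0.5134 + (785/3421)·0.6004 + (787/3421)·0.6725 + (401/3421)·0.4774 + (435/3421)·0.5749 + (673/3421)·0.5707 = 0.585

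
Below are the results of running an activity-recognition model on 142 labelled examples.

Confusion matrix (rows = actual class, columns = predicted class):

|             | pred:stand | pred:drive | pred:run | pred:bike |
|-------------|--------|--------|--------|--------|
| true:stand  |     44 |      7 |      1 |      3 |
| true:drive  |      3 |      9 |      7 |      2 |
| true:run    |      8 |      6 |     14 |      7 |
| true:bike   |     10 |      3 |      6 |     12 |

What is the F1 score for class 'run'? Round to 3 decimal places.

0.444

F1 score = 2·TP/(2·TP+FP+FN).
run: TP=14, FP=1+7+6=14, FN=8+6+7=21 → 28/63 = 0.4444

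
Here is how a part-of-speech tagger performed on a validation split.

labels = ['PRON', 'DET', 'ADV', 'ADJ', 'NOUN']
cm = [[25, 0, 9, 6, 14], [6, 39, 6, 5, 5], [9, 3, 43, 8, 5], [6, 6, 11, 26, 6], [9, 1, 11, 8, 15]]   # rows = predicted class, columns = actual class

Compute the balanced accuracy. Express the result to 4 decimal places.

0.5224

Balanced accuracy = mean of per-class recall.
  PRON: recall = 25/55 = 0.45455
  DET: recall = 39/49 = 0.79592
  ADV: recall = 43/80 = 0.53750
  ADJ: recall = 26/53 = 0.49057
  NOUN: recall = 15/45 = 0.33333
Mean = (0.45455 + 0.79592 + 0.53750 + 0.49057 + 0.33333) / 5 = 0.5224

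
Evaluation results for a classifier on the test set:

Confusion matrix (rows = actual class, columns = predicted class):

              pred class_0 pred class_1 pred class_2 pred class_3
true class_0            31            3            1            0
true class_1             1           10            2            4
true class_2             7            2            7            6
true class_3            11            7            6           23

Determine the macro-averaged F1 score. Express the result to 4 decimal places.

0.5464

Per-class F1 score (2·TP/(2·TP+FP+FN)):
  class_0: TP=31, FP=1+7+11=19, FN=3+1+0=4 → 62/85 = 0.72941
  class_1: TP=10, FP=3+2+7=12, FN=1+2+4=7 → 20/39 = 0.51282
  class_2: TP=7, FP=1+2+6=9, FN=7+2+6=15 → 14/38 = 0.36842
  class_3: TP=23, FP=0+4+6=10, FN=11+7+6=24 → 46/80 = 0.57500
Macro-F1 score = mean = (0.72941 + 0.51282 + 0.36842 + 0.57500) / 4 = 0.5464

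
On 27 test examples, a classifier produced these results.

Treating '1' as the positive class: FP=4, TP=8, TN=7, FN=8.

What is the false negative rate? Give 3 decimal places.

0.500

FNR = FN/(FN+TP) = 8/(8+8) = 0.500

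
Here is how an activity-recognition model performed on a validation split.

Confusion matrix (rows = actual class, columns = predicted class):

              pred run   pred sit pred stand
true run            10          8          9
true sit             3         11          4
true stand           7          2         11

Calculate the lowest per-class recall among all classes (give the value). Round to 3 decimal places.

0.370

Per-class recall (TP/(TP+FN)):
  run: TP=10, FN=8+9=17 → 10/27 = 0.3704
  sit: TP=11, FN=3+4=7 → 11/18 = 0.6111
  stand: TP=11, FN=7+2=9 → 11/20 = 0.5500
Lowest is class 'run' with recall = 0.370.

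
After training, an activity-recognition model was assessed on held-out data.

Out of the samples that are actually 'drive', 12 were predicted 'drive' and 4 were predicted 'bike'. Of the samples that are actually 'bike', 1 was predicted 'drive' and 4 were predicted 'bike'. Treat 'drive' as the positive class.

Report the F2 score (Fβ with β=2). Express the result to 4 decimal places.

0.7792

Fβ = (1+β²)·TP / ((1+β²)·TP + β²·FN + FP), with β²=4
= 5·12 / (5·12 + 4·4 + 1) = 0.7792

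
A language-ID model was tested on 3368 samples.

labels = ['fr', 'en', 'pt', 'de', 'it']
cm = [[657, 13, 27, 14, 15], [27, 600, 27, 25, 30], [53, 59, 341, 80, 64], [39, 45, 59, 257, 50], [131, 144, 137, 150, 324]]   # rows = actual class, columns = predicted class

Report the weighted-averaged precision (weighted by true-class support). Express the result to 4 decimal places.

Per-class precision (TP/(TP+FP)):
  fr: TP=657, FP=27+53+39+131=250 → 657/907 = 0.72437
  en: TP=600, FP=13+59+45+144=261 → 600/861 = 0.69686
  pt: TP=341, FP=27+27+59+137=250 → 341/591 = 0.57699
  de: TP=257, FP=14+25+80+150=269 → 257/526 = 0.48859
  it: TP=324, FP=15+30+64+50=159 → 324/483 = 0.67081
Weighted-precision = Σ (supportᵢ/N)·precisionᵢ with N=3368: (726/3368)·0.72437 + (709/3368)·0.69686 + (597/3368)·0.57699 + (450/3368)·0.48859 + (886/3368)·0.67081 = 0.6469

0.6469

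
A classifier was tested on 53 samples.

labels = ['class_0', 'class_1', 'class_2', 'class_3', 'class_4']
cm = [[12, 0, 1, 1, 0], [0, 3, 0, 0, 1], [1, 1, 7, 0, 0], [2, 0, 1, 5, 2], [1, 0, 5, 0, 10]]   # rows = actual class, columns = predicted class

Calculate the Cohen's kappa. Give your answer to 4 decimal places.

0.6101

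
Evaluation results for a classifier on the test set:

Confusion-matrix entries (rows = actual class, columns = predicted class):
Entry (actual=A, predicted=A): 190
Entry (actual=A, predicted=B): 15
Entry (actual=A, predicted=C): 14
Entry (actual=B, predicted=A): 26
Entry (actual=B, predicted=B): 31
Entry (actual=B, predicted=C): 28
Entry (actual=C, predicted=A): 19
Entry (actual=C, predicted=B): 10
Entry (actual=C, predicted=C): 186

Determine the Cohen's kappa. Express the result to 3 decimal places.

0.646

Observed agreement pₒ = trace/N = 407/519 = 0.7842
Expected agreement pₑ = Σ (rowᵢ·colᵢ)/N² = (219·235 + 85·56 + 215·228)/519² = 0.3907
κ = (pₒ − pₑ)/(1 − pₑ) = (0.7842 − 0.3907)/(1 − 0.3907) = 0.646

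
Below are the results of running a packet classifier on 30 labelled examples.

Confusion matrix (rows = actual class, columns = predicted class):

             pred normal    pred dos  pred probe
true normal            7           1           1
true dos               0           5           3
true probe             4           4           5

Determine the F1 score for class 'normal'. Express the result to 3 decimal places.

0.700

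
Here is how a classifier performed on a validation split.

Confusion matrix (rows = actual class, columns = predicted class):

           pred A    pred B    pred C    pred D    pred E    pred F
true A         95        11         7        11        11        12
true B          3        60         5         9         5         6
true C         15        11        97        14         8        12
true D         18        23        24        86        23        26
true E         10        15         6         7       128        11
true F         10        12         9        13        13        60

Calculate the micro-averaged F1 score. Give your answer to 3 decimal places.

Micro-averaging pools counts across classes: ΣTP=526, ΣFP=360, ΣFN=360.
Micro-F1 score = 2·TP/(2·TP+FP+FN) on pooled counts = 0.594 (equals overall accuracy in single-label multiclass).

0.594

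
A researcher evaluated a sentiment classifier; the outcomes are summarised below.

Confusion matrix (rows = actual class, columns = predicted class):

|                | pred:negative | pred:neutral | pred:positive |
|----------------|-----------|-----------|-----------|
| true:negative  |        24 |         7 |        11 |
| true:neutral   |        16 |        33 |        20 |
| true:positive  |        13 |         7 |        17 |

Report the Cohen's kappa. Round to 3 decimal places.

Observed agreement pₒ = trace/N = 74/148 = 0.5000
Expected agreement pₑ = Σ (rowᵢ·colᵢ)/N² = (42·53 + 69·47 + 37·48)/148² = 0.3308
κ = (pₒ − pₑ)/(1 − pₑ) = (0.5000 − 0.3308)/(1 − 0.3308) = 0.253

0.253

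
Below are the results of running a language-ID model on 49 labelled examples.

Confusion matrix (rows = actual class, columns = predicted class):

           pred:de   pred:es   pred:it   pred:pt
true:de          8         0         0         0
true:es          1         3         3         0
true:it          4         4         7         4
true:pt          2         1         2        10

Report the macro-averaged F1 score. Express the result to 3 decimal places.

0.559

Per-class F1 score (2·TP/(2·TP+FP+FN)):
  de: TP=8, FP=1+4+2=7, FN=0+0+0=0 → 16/23 = 0.6957
  es: TP=3, FP=0+4+1=5, FN=1+3+0=4 → 6/15 = 0.4000
  it: TP=7, FP=0+3+2=5, FN=4+4+4=12 → 14/31 = 0.4516
  pt: TP=10, FP=0+0+4=4, FN=2+1+2=5 → 20/29 = 0.6897
Macro-F1 score = mean = (0.6957 + 0.4000 + 0.4516 + 0.6897) / 4 = 0.559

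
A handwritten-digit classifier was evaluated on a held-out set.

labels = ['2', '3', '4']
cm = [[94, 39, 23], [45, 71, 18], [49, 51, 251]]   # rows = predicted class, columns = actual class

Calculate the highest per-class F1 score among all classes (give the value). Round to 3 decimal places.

Per-class F1 score (2·TP/(2·TP+FP+FN)):
  2: TP=94, FP=39+23=62, FN=45+49=94 → 188/344 = 0.5465
  3: TP=71, FP=45+18=63, FN=39+51=90 → 142/295 = 0.4814
  4: TP=251, FP=49+51=100, FN=23+18=41 → 502/643 = 0.7807
Highest is class '4' with F1 score = 0.781.

0.781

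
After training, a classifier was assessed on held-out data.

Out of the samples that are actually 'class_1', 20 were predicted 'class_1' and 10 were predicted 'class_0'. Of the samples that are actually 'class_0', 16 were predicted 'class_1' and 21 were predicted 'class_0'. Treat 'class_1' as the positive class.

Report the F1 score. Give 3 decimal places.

0.606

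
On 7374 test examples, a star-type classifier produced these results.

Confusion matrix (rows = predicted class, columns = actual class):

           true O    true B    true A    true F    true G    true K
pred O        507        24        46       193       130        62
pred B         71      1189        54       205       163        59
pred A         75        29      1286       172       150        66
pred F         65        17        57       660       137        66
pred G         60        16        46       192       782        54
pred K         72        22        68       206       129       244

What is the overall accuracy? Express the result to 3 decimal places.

0.633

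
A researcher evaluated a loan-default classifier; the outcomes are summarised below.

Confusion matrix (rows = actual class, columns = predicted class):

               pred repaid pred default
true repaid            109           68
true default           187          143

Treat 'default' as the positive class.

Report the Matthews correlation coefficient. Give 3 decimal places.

MCC = (TP·TN − FP·FN) / √((TP+FP)(TP+FN)(TN+FP)(TN+FN))
Numerator = 143·109 − 68·187 = 2871
Denominator = √(211·330·177·296) = √3648054960 = 60399.1305
MCC = 2871 / 60399.1305 = 0.048

0.048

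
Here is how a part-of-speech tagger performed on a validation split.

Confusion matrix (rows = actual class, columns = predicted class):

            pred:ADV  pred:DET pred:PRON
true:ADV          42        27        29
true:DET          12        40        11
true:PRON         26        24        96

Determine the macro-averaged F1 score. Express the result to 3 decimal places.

0.557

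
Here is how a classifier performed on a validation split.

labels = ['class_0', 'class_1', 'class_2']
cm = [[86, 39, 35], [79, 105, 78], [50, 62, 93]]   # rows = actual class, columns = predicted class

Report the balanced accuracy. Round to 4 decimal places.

0.4640

Balanced accuracy = mean of per-class recall.
  class_0: recall = 86/160 = 0.53750
  class_1: recall = 105/262 = 0.40076
  class_2: recall = 93/205 = 0.45366
Mean = (0.53750 + 0.40076 + 0.45366) / 3 = 0.4640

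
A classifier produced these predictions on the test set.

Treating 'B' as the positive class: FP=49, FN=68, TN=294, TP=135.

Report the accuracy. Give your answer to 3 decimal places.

0.786

Accuracy = (TP+TN)/N = (135+294)/546 = 0.786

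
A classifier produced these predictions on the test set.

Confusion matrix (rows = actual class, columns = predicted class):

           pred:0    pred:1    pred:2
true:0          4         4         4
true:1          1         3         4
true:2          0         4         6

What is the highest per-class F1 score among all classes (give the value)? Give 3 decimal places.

0.500

Per-class F1 score (2·TP/(2·TP+FP+FN)):
  0: TP=4, FP=1+0=1, FN=4+4=8 → 8/17 = 0.4706
  1: TP=3, FP=4+4=8, FN=1+4=5 → 6/19 = 0.3158
  2: TP=6, FP=4+4=8, FN=0+4=4 → 12/24 = 0.5000
Highest is class '2' with F1 score = 0.500.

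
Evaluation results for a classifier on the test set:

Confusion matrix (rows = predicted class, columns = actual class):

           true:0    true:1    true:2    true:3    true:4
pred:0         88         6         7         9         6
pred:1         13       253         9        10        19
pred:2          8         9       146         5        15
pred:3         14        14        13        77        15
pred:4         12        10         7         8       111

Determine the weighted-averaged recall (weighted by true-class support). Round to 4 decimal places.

0.7636

Per-class recall (TP/(TP+FN)):
  0: TP=88, FN=13+8+14+12=47 → 88/135 = 0.65185
  1: TP=253, FN=6+9+14+10=39 → 253/292 = 0.86644
  2: TP=146, FN=7+9+13+7=36 → 146/182 = 0.80220
  3: TP=77, FN=9+10+5+8=32 → 77/109 = 0.70642
  4: TP=111, FN=6+19+15+15=55 → 111/166 = 0.66867
Weighted-recall = Σ (supportᵢ/N)·recallᵢ with N=884: (135/884)·0.65185 + (292/884)·0.86644 + (182/884)·0.80220 + (109/884)·0.70642 + (166/884)·0.66867 = 0.7636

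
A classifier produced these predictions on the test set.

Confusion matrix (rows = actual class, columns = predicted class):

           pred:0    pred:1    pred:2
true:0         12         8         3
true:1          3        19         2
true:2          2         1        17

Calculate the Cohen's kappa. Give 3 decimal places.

Observed agreement pₒ = trace/N = 48/67 = 0.7164
Expected agreement pₑ = Σ (rowᵢ·colᵢ)/N² = (23·17 + 24·28 + 20·22)/67² = 0.3348
κ = (pₒ − pₑ)/(1 − pₑ) = (0.7164 − 0.3348)/(1 − 0.3348) = 0.574

0.574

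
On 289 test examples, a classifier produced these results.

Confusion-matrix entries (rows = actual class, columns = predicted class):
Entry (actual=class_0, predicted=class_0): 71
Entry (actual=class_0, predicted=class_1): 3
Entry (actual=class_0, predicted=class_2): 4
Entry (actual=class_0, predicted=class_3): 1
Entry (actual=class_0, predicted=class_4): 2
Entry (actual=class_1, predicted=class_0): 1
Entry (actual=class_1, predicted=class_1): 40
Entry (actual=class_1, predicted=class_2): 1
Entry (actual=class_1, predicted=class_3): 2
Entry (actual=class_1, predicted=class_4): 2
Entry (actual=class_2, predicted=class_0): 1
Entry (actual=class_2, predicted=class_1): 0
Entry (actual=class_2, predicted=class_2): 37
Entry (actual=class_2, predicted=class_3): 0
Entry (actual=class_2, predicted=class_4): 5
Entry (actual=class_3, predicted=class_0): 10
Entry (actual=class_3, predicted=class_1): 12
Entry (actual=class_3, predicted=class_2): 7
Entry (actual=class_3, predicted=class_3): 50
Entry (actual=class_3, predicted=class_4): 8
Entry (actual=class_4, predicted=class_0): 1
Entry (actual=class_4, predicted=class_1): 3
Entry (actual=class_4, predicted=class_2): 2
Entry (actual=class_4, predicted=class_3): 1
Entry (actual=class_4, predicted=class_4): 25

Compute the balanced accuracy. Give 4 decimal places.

0.7925

Balanced accuracy = mean of per-class recall.
  class_0: recall = 71/81 = 0.87654
  class_1: recall = 40/46 = 0.86957
  class_2: recall = 37/43 = 0.86047
  class_3: recall = 50/87 = 0.57471
  class_4: recall = 25/32 = 0.78125
Mean = (0.87654 + 0.86957 + 0.86047 + 0.57471 + 0.78125) / 5 = 0.7925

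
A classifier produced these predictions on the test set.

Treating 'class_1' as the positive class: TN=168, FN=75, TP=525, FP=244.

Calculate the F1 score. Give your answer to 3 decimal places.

0.767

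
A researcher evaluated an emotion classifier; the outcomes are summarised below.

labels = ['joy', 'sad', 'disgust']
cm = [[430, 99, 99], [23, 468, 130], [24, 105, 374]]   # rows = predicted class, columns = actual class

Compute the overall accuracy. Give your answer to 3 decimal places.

0.726

Accuracy = trace / total = (430+468+374=1272) / 1752 = 1272/1752 = 0.726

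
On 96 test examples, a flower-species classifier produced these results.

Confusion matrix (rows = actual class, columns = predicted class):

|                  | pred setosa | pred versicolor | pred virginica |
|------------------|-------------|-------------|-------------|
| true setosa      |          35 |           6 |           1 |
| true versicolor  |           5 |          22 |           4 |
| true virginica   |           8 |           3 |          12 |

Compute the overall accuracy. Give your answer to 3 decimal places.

Accuracy = trace / total = (35+22+12=69) / 96 = 69/96 = 0.719

0.719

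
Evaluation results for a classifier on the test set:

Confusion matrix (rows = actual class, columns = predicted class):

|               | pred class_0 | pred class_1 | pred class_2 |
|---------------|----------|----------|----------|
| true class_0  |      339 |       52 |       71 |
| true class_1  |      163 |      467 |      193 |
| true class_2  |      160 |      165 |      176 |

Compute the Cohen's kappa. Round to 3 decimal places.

Observed agreement pₒ = trace/N = 982/1786 = 0.5498
Expected agreement pₑ = Σ (rowᵢ·colᵢ)/N² = (462·662 + 823·684 + 501·440)/1786² = 0.3415
κ = (pₒ − pₑ)/(1 − pₑ) = (0.5498 − 0.3415)/(1 − 0.3415) = 0.316

0.316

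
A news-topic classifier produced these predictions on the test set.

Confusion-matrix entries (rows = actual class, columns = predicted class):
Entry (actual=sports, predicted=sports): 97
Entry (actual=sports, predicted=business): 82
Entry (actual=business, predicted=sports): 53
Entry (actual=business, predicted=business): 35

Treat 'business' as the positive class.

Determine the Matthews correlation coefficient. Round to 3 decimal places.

-0.057

MCC = (TP·TN − FP·FN) / √((TP+FP)(TP+FN)(TN+FP)(TN+FN))
Numerator = 35·97 − 82·53 = -951
Denominator = √(117·88·179·150) = √276447600 = 16626.7134
MCC = -951 / 16626.7134 = -0.057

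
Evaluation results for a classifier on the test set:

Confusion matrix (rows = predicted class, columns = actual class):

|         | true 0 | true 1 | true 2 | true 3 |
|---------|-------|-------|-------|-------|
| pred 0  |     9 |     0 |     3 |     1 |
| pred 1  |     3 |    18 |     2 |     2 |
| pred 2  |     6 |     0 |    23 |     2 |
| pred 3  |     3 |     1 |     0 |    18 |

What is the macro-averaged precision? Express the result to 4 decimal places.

Per-class precision (TP/(TP+FP)):
  0: TP=9, FP=0+3+1=4 → 9/13 = 0.69231
  1: TP=18, FP=3+2+2=7 → 18/25 = 0.72000
  2: TP=23, FP=6+0+2=8 → 23/31 = 0.74194
  3: TP=18, FP=3+1+0=4 → 18/22 = 0.81818
Macro-precision = mean = (0.69231 + 0.72000 + 0.74194 + 0.81818) / 4 = 0.7431

0.7431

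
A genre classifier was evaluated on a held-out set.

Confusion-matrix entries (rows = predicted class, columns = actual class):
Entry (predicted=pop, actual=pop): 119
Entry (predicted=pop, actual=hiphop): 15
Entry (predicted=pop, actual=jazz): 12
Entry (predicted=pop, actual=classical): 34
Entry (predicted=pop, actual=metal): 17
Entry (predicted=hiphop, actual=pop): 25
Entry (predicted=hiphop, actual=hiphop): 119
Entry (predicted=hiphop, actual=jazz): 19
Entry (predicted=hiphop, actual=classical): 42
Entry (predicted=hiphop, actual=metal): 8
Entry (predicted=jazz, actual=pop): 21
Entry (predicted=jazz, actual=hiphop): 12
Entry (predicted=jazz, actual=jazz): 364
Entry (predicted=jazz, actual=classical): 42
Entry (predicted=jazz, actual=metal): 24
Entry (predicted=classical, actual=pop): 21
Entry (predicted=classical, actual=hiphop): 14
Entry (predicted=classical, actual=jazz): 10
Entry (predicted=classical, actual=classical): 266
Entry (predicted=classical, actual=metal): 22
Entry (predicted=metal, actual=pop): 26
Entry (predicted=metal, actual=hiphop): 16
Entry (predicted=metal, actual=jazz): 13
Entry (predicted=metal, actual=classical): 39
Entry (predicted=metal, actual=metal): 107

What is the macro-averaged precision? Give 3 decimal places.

0.656

Per-class precision (TP/(TP+FP)):
  pop: TP=119, FP=15+12+34+17=78 → 119/197 = 0.6041
  hiphop: TP=119, FP=25+19+42+8=94 → 119/213 = 0.5587
  jazz: TP=364, FP=21+12+42+24=99 → 364/463 = 0.7862
  classical: TP=266, FP=21+14+10+22=67 → 266/333 = 0.7988
  metal: TP=107, FP=26+16+13+39=94 → 107/201 = 0.5323
Macro-precision = mean = (0.6041 + 0.5587 + 0.7862 + 0.7988 + 0.5323) / 5 = 0.656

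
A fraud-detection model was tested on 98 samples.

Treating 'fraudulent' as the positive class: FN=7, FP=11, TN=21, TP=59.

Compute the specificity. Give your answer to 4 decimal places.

Specificity = TN/(TN+FP) = 21/(21+11) = 0.6563

0.6563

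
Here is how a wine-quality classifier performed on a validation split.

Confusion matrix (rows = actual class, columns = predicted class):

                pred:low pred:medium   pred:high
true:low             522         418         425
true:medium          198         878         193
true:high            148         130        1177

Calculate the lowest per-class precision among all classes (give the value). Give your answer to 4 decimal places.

Per-class precision (TP/(TP+FP)):
  low: TP=522, FP=198+148=346 → 522/868 = 0.60138
  medium: TP=878, FP=418+130=548 → 878/1426 = 0.61571
  high: TP=1177, FP=425+193=618 → 1177/1795 = 0.65571
Lowest is class 'low' with precision = 0.6014.

0.6014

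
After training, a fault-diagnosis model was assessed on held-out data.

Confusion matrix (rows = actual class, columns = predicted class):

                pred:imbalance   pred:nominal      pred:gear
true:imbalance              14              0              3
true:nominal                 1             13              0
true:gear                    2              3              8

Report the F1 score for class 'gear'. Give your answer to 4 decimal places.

Take TP from the diagonal, FP from the rest of the 'gear' prediction marginal, FN from the rest of the 'gear' actual marginal.
F1 score = 2·TP/(2·TP+FP+FN).
gear: TP=8, FP=3+0=3, FN=2+3=5 → 16/24 = 0.66667

0.6667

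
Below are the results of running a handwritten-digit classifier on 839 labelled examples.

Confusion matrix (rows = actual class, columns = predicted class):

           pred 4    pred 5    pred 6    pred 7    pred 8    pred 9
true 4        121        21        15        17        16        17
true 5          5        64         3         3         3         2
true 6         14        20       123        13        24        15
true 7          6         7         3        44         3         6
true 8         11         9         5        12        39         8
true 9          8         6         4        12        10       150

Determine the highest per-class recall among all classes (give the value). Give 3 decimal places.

0.800

Per-class recall (TP/(TP+FN)):
  4: TP=121, FN=21+15+17+16+17=86 → 121/207 = 0.5845
  5: TP=64, FN=5+3+3+3+2=16 → 64/80 = 0.8000
  6: TP=123, FN=14+20+13+24+15=86 → 123/209 = 0.5885
  7: TP=44, FN=6+7+3+3+6=25 → 44/69 = 0.6377
  8: TP=39, FN=11+9+5+12+8=45 → 39/84 = 0.4643
  9: TP=150, FN=8+6+4+12+10=40 → 150/190 = 0.7895
Highest is class '5' with recall = 0.800.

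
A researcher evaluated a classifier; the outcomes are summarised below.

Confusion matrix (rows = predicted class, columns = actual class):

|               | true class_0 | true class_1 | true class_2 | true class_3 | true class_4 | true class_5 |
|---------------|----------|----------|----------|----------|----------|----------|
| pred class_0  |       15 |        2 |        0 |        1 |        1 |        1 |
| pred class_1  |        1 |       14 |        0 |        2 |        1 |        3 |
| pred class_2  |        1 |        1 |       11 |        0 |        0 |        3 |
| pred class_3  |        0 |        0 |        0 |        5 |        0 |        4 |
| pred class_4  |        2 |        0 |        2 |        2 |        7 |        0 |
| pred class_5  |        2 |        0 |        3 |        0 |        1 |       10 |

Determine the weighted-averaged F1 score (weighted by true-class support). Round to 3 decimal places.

0.648

Per-class F1 score (2·TP/(2·TP+FP+FN)):
  class_0: TP=15, FP=2+0+1+1+1=5, FN=1+1+0+2+2=6 → 30/41 = 0.7317
  class_1: TP=14, FP=1+0+2+1+3=7, FN=2+1+0+0+0=3 → 28/38 = 0.7368
  class_2: TP=11, FP=1+1+0+0+3=5, FN=0+0+0+2+3=5 → 22/32 = 0.6875
  class_3: TP=5, FP=0+0+0+0+4=4, FN=1+2+0+2+0=5 → 10/19 = 0.5263
  class_4: TP=7, FP=2+0+2+2+0=6, FN=1+1+0+0+1=3 → 14/23 = 0.6087
  class_5: TP=10, FP=2+0+3+0+1=6, FN=1+3+3+4+0=11 → 20/37 = 0.5405
Weighted-F1 score = Σ (supportᵢ/N)·F1 scoreᵢ with N=95: (21/95)·0.7317 + (17/95)·0.7368 + (16/95)·0.6875 + (10/95)·0.5263 + (10/95)·0.6087 + (21/95)·0.5405 = 0.648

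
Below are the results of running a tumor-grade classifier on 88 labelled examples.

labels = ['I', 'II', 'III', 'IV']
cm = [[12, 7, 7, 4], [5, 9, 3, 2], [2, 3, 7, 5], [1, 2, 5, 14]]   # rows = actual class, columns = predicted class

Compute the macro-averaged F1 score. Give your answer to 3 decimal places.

Per-class F1 score (2·TP/(2·TP+FP+FN)):
  I: TP=12, FP=5+2+1=8, FN=7+7+4=18 → 24/50 = 0.4800
  II: TP=9, FP=7+3+2=12, FN=5+3+2=10 → 18/40 = 0.4500
  III: TP=7, FP=7+3+5=15, FN=2+3+5=10 → 14/39 = 0.3590
  IV: TP=14, FP=4+2+5=11, FN=1+2+5=8 → 28/47 = 0.5957
Macro-F1 score = mean = (0.4800 + 0.4500 + 0.3590 + 0.5957) / 4 = 0.471

0.471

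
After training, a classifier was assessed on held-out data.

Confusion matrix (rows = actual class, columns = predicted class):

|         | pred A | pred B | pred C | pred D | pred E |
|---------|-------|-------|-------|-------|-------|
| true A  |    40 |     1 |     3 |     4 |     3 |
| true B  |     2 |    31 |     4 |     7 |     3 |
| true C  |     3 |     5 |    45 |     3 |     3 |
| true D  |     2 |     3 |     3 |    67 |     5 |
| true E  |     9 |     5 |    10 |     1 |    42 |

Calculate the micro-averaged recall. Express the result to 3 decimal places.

Micro-averaging pools counts across classes: ΣTP=225, ΣFP=79, ΣFN=79.
Micro-recall = TP/(TP+FN) on pooled counts = 0.740 (equals overall accuracy in single-label multiclass).

0.740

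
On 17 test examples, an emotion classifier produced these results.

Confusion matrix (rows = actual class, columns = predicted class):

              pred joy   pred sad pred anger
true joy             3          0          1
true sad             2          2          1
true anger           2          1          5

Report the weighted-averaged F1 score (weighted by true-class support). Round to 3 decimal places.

Per-class F1 score (2·TP/(2·TP+FP+FN)):
  joy: TP=3, FP=2+2=4, FN=0+1=1 → 6/11 = 0.5455
  sad: TP=2, FP=0+1=1, FN=2+1=3 → 4/8 = 0.5000
  anger: TP=5, FP=1+1=2, FN=2+1=3 → 10/15 = 0.6667
Weighted-F1 score = Σ (supportᵢ/N)·F1 scoreᵢ with N=17: (4/17)·0.5455 + (5/17)·0.5000 + (8/17)·0.6667 = 0.589

0.589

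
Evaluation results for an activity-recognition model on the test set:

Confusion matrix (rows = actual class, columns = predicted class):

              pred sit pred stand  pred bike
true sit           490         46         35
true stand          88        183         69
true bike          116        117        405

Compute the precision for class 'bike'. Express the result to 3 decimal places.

0.796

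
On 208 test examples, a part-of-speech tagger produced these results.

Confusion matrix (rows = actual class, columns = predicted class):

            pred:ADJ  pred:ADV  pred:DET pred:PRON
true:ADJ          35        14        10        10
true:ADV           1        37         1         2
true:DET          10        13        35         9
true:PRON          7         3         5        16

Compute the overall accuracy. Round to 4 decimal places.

Accuracy = trace / total = (35+37+35+16=123) / 208 = 123/208 = 0.5913

0.5913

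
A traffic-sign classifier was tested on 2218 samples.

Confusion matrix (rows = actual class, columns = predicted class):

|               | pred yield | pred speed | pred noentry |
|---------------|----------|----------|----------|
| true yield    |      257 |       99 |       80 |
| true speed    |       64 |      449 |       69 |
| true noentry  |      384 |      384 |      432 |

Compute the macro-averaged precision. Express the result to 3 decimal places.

0.530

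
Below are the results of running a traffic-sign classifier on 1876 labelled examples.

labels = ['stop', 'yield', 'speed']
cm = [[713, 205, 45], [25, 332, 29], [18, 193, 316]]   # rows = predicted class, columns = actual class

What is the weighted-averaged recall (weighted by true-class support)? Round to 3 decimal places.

0.725

Per-class recall (TP/(TP+FN)):
  stop: TP=713, FN=25+18=43 → 713/756 = 0.9431
  yield: TP=332, FN=205+193=398 → 332/730 = 0.4548
  speed: TP=316, FN=45+29=74 → 316/390 = 0.8103
Weighted-recall = Σ (supportᵢ/N)·recallᵢ with N=1876: (756/1876)·0.9431 + (730/1876)·0.4548 + (390/1876)·0.8103 = 0.725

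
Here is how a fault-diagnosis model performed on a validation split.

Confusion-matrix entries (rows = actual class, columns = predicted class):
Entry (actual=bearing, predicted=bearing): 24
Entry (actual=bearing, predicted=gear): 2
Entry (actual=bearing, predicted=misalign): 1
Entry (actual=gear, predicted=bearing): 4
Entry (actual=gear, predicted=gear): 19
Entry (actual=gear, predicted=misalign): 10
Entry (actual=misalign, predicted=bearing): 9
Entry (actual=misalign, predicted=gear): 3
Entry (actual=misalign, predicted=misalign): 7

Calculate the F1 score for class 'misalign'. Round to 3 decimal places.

0.378

Treat 'misalign' as positive and all other classes as negative.
F1 score = 2·TP/(2·TP+FP+FN).
misalign: TP=7, FP=1+10=11, FN=9+3=12 → 14/37 = 0.3784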